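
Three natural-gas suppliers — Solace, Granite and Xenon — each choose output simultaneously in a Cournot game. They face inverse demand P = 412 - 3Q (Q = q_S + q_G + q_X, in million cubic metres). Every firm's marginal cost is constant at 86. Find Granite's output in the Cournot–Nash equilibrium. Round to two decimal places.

Each firm earns π_i = (412 - 3Q)q_i - 86q_i.
Setting ∂π_i/∂q_i = 0 with rivals' quantities fixed: 326 - 6q_i - 3·Σ_{j≠i} q_j = 0.
With identical firms every q_j equals q_i, so Σ_{j≠i} q_j = 2q_i and 326 = 12q_i, giving q_i = 163/6.

27.17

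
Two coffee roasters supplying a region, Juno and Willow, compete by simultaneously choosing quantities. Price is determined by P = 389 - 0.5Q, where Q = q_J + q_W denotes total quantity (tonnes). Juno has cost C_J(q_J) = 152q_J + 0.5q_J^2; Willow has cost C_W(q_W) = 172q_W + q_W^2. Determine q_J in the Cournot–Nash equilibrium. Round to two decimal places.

Juno's profit: π_J = (389 - 0.5Q)q_J - (152q_J + (1/2)q_J²). Setting ∂π_J/∂q_J = 0: 237 - 2q_J - (1/2)(q_W) = 0.
Willow's profit: π_W = (389 - 0.5Q)q_W - (172q_W + q_W²). Setting ∂π_W/∂q_W = 0: 217 - 3q_W - (1/2)(q_J) = 0.
Rearranging gives the reaction functions q_J = (237 - (1/2)q_W)/2 and q_W = (217 - (1/2)q_J)/3.
Substituting one into the other gives q_J = 104.7826 and q_W = 1262/23.

104.78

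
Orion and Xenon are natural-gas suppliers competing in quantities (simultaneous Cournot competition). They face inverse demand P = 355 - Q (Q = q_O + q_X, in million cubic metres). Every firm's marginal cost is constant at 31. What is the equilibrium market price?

A representative firm's profit is π_i = q_i(355 - Q) - 31q_i.
First-order condition (treating rivals' output as given): 324 - 2q_i - q_j = 0.
With identical firms every q_j equals q_i, so q_j = q_i and 324 = 3q_i, giving q_i = 108.
Total output Q = 216, so price P = 355 - 216 = 139.

139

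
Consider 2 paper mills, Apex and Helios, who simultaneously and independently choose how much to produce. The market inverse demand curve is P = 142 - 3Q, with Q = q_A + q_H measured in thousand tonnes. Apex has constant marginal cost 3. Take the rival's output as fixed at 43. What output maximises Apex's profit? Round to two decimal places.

1.67

With the rival's output fixed at 43, Apex's profit is π_A = (142 - 3·43 - 3q_A)q_A - (3q_A) = (13 - 3q_A)q_A - (3q_A).
∂π_A/∂q_A = 10 - 6q_A = 0, so q_A = 5/3.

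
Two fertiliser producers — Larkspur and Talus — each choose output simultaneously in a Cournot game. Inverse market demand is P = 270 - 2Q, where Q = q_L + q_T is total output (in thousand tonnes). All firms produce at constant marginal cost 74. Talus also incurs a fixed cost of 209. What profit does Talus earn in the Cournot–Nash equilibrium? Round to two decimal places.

A representative firm's profit is π_i = q_i(270 - 2Q) - 74q_i.
First-order condition (treating rivals' output as given): 196 - 4q_i - 2q_j = 0.
With identical firms every q_j equals q_i, so q_j = q_i and 196 = 6q_i, giving q_i = 98/3.
Price P = 270 - 2·(196/3) = 418/3.
Talus's profit: (418/3 - 74)·(98/3) - 209 = 1925.2222.

1925.22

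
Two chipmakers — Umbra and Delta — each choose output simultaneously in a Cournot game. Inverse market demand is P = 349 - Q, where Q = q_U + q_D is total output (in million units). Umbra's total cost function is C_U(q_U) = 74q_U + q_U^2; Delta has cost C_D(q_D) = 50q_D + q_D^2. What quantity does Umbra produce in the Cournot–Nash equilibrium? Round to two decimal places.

Umbra's profit: π_U = (349 - Q)q_U - (74q_U + q_U²). Setting ∂π_U/∂q_U = 0: 275 - 4q_U - (q_D) = 0.
Delta's profit: π_D = (349 - Q)q_D - (50q_D + q_D²). Setting ∂π_D/∂q_D = 0: 299 - 4q_D - (q_U) = 0.
So q_U = (275 - q_D)/4 and q_D = (299 - q_U)/4.
Substituting one into the other gives q_U = 267/5 and q_D = 307/5.

53.40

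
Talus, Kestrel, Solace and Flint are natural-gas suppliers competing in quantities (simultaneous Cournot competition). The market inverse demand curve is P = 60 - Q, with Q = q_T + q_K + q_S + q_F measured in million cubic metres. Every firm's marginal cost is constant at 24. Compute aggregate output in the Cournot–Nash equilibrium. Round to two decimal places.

28.80

Each firm earns π_i = (60 - Q)q_i - 24q_i.
Setting ∂π_i/∂q_i = 0 with rivals' quantities fixed: 36 - 2q_i - Σ_{j≠i} q_j = 0.
By symmetry each firm produces the same amount; substituting Σ_{j≠i} q_j = 3q_i yields q_i = 36/5.
Total output Q = 36/5 + 36/5 + 36/5 + 36/5 = 144/5.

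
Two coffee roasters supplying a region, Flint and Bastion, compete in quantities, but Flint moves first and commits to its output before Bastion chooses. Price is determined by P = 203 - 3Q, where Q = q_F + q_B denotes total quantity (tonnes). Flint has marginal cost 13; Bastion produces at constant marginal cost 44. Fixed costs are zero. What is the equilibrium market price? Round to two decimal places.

The follower Bastion best-responds to any q_F: π_B = (203 - 3Q)q_B - 44q_B.
Follower FOC: 159 - 3q_F - 6q_B = 0, so q_B(q_F) = (159 - 3q_F)/6.
Flint substitutes q_B(q_F) into its own profit: π_F = q_F(203 - 3q_F - (159 - 3q_F)/2) - 13q_F = (247/2 - (3/2)q_F)q_F - 13q_F.
Leader FOC: 221/2 - 3q_F = 0, so q_F = 221/6.
Then q_B = (159 - 3·(221/6))/6 = 97/12.
Total output Q = 539/12, so price P = 203 - 3·(539/12) = 273/4.

68.25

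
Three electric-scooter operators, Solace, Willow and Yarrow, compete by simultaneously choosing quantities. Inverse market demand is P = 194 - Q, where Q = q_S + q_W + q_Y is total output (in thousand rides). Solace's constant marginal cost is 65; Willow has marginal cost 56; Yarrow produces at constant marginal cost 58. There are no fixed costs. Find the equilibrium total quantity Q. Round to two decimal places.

100.75

Solace's profit: π_S = (194 - Q)q_S - (65q_S). Setting ∂π_S/∂q_S = 0: 129 - 2q_S - (q_W + q_Y) = 0.
Willow's profit: π_W = (194 - Q)q_W - (56q_W). Setting ∂π_W/∂q_W = 0: 138 - 2q_W - (q_S + q_Y) = 0.
Yarrow's profit: π_Y = (194 - Q)q_Y - (58q_Y). Setting ∂π_Y/∂q_Y = 0: 136 - 2q_Y - (q_S + q_W) = 0.
Adding the 3 first-order conditions: 403 − 4Q = 0, so Q = 403/4.
Back-substituting: q_S = (129 − 403/4) = 113/4, q_W = (138 − 403/4) = 149/4, q_Y = (136 − 403/4) = 141/4.
Total output Q = 113/4 + 149/4 + 141/4 = 403/4.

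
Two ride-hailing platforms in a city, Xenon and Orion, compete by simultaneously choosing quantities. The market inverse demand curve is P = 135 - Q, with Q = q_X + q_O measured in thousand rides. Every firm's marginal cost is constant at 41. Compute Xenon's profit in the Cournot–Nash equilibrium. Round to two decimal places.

981.78

A representative firm's profit is π_i = q_i(135 - Q) - 41q_i.
First-order condition (treating rivals' output as given): 94 - 2q_i - q_j = 0.
With identical firms every q_j equals q_i, so q_j = q_i and 94 = 3q_i, giving q_i = 94/3.
Price P = 135 - 188/3 = 217/3.
Xenon's profit: (217/3 - 41)·(94/3) = 981.7778.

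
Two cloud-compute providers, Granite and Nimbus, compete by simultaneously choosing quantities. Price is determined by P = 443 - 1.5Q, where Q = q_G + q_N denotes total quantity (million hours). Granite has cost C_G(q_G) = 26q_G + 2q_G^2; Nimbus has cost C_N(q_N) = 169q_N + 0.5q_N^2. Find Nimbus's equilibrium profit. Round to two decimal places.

5038.91

Granite's profit: π_G = (443 - 1.5Q)q_G - (26q_G + 2q_G²). Setting ∂π_G/∂q_G = 0: 417 - 7q_G - (3/2)(q_N) = 0.
Nimbus's first-order condition: 274 - 4q_N - (3/2)(q_G) = 0.
Rearranging gives the reaction functions q_G = (417 - (3/2)q_N)/7 and q_N = (274 - (3/2)q_G)/4.
Substituting one into the other gives q_G = 48.8155 and q_N = 50.1942.
Price P = 443 - (3/2)·99.0097 = 294.4854.
Nimbus's profit: 294.4854·50.1942 - 169·50.1942 - (1/2)·50.1942² = 5038.9104.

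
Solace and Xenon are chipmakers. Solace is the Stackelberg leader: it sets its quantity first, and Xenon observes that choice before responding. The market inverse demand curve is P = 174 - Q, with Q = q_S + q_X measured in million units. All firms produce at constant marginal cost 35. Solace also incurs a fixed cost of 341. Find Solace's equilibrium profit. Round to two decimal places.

Solve by backward induction. Given q_S, the follower Xenon maximises π_X = (174 - q_S - q_X)q_X - 35q_X.
∂π_X/∂q_X = 139 - q_S - 2q_X = 0 gives the reaction function q_X = (139 - q_S)/2.
The leader anticipates this reaction. Substituting into P = 174 - Q gives P = 209/2 - (1/2)q_S, so π_S = (209/2 - (1/2)q_S)q_S - 35q_S.
Leader FOC: 139/2 - q_S = 0, so q_S = 139/2.
Then q_X = (139 - 139/2)/2 = 139/4.
Price P = 174 - 417/4 = 279/4.
Solace's profit: (279/4 - 35)·(139/2) - 341 = 2074.1250.

2074.13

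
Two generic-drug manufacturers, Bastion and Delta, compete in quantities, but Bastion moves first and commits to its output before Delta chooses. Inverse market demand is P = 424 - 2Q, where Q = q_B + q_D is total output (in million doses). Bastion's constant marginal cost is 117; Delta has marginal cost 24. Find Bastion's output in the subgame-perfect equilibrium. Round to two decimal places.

53.50

The follower Delta best-responds to any q_B: π_D = (424 - 2Q)q_D - 24q_D.
Follower FOC: 400 - 2q_B - 4q_D = 0, so q_D(q_B) = (400 - 2q_B)/4.
Bastion substitutes q_D(q_B) into its own profit: π_B = q_B(424 - 2q_B - (400 - 2q_B)/2) - 117q_B = (224 - q_B)q_B - 117q_B.
Maximising: ∂π_B/∂q_B = 107 - 2q_B = 0, giving q_B = 107/2.
Then q_D = (400 - 2·(107/2))/4 = 293/4.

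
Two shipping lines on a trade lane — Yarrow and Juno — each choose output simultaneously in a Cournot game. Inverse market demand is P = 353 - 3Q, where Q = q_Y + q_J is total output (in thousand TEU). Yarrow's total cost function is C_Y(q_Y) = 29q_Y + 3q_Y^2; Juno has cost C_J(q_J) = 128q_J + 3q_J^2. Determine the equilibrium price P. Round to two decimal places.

243.20

Yarrow's profit: π_Y = (353 - 3Q)q_Y - (29q_Y + 3q_Y²). Setting ∂π_Y/∂q_Y = 0: 324 - 12q_Y - 3(q_J) = 0.
Juno's profit: π_J = (353 - 3Q)q_J - (128q_J + 3q_J²). Setting ∂π_J/∂q_J = 0: 225 - 12q_J - 3(q_Y) = 0.
Rearranging gives the reaction functions q_Y = (324 - 3q_J)/12 and q_J = (225 - 3q_Y)/12.
Substituting one into the other gives q_Y = 119/5 and q_J = 64/5.
Total output Q = 183/5, so price P = 353 - 3·(183/5) = 1216/5.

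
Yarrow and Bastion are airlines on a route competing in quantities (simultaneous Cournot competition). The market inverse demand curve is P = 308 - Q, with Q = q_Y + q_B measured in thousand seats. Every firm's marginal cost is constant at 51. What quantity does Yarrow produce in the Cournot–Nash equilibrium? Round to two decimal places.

85.67

Each firm earns π_i = (308 - Q)q_i - 51q_i.
First-order condition (treating rivals' output as given): 257 - 2q_i - q_j = 0.
With identical firms every q_j equals q_i, so q_j = q_i and 257 = 3q_i, giving q_i = 257/3.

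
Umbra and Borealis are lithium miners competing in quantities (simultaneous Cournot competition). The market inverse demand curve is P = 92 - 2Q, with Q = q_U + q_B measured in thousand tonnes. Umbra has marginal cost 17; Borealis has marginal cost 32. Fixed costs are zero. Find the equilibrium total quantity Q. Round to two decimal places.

Umbra's profit: π_U = (92 - 2Q)q_U - (17q_U). Setting ∂π_U/∂q_U = 0: 75 - 4q_U - 2(q_B) = 0.
Borealis's first-order condition: 60 - 4q_B - 2(q_U) = 0.
Rearranging gives the reaction functions q_U = (75 - 2q_B)/4 and q_B = (60 - 2q_U)/4.
Solving the pair: q_U = 15, q_B = 15/2.
Total output Q = 15 + 15/2 = 45/2.

22.50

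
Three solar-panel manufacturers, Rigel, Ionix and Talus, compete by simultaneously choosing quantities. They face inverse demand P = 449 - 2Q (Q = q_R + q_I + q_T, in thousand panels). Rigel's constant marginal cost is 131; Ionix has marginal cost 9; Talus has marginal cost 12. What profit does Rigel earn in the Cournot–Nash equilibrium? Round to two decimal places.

Rigel's profit: π_R = (449 - 2Q)q_R - (131q_R). Setting ∂π_R/∂q_R = 0: 318 - 4q_R - 2(q_I + q_T) = 0.
Ionix's profit: π_I = (449 - 2Q)q_I - (9q_I). Setting ∂π_I/∂q_I = 0: 440 - 4q_I - 2(q_R + q_T) = 0.
Talus's first-order condition: 437 - 4q_T - 2(q_R + q_I) = 0.
Adding the 3 conditions: 1195 − 4Q − 4Q = 0, i.e. Q = 1195/8.
Back-substituting: q_R = (318 − 1195/4)/2 = 77/8, q_I = (440 − 1195/4)/2 = 565/8, q_T = (437 − 1195/4)/2 = 553/8.
Price P = 449 - 2·(1195/8) = 601/4.
Rigel's profit: (601/4 - 131)·(77/8) = 185.2813.

185.28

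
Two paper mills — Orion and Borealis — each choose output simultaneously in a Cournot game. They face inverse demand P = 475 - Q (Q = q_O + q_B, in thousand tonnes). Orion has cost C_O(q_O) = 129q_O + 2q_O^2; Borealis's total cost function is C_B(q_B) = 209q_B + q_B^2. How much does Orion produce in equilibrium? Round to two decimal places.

Orion's profit: π_O = (475 - Q)q_O - (129q_O + 2q_O²). Setting ∂π_O/∂q_O = 0: 346 - 6q_O - (q_B) = 0.
Borealis's first-order condition: 266 - 4q_B - (q_O) = 0.
So q_O = (346 - q_B)/6 and q_B = (266 - q_O)/4.
Solving the pair: q_O = 1118/23, q_B = 1250/23.

48.61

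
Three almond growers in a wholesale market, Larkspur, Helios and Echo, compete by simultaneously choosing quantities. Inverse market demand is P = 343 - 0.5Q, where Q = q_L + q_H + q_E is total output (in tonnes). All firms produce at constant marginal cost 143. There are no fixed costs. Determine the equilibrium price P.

193

Each firm earns π_i = (343 - 0.5Q)q_i - 143q_i.
Setting ∂π_i/∂q_i = 0 with rivals' quantities fixed: 200 - q_i - (1/2)·Σ_{j≠i} q_j = 0.
By symmetry each firm produces the same amount; substituting Σ_{j≠i} q_j = 2q_i yields q_i = 200/2 = 100.
Total output Q = 300, so price P = 343 - (1/2)·300 = 193.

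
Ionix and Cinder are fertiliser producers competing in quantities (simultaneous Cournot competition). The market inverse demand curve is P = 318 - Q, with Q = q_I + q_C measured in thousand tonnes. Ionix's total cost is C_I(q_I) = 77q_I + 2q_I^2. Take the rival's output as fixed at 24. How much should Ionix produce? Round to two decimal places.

36.17

With the rival's output fixed at 24, Ionix's profit is π_I = (318 - 24 - q_I)q_I - (77q_I + 2q_I²) = (294 - q_I)q_I - (77q_I + 2q_I²).
∂π_I/∂q_I = 217 - 6q_I = 0, so q_I = 217/6.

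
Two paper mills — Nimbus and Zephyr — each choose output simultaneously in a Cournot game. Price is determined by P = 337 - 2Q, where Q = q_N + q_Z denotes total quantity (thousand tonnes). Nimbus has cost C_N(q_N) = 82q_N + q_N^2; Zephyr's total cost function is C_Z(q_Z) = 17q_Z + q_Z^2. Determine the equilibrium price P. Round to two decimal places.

193.25

Nimbus's profit: π_N = (337 - 2Q)q_N - (82q_N + q_N²). Setting ∂π_N/∂q_N = 0: 255 - 6q_N - 2(q_Z) = 0.
Zephyr's profit: π_Z = (337 - 2Q)q_Z - (17q_Z + q_Z²). Setting ∂π_Z/∂q_Z = 0: 320 - 6q_Z - 2(q_N) = 0.
Rearranging gives the reaction functions q_N = (255 - 2q_Z)/6 and q_Z = (320 - 2q_N)/6.
Substituting one into the other gives q_N = 445/16 and q_Z = 705/16.
Total output Q = 575/8, so price P = 337 - 2·(575/8) = 773/4.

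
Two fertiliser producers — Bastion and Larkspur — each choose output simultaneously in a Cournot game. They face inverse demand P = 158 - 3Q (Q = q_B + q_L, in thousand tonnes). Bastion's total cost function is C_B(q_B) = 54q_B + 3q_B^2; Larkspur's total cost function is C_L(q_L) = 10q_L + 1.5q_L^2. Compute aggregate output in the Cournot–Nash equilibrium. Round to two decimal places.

19.76

Bastion's profit: π_B = (158 - 3Q)q_B - (54q_B + 3q_B²). Setting ∂π_B/∂q_B = 0: 104 - 12q_B - 3(q_L) = 0.
Larkspur's first-order condition: 148 - 9q_L - 3(q_B) = 0.
So q_B = (104 - 3q_L)/12 and q_L = (148 - 3q_B)/9.
Solving the pair: q_B = 164/33, q_L = 488/33.
Total output Q = 164/33 + 488/33 = 652/33.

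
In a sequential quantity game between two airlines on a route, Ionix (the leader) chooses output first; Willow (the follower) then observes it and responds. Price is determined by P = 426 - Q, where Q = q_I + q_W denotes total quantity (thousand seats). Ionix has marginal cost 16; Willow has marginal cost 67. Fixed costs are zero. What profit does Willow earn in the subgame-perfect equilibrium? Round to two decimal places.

4128.06

The follower Willow best-responds to any q_I: π_W = (426 - Q)q_W - 67q_W.
Follower FOC: 359 - q_I - 2q_W = 0, so q_W(q_I) = (359 - q_I)/2.
The leader anticipates this reaction. Substituting into P = 426 - Q gives P = 493/2 - (1/2)q_I, so π_I = (493/2 - (1/2)q_I)q_I - 16q_I.
Leader FOC: 461/2 - q_I = 0, so q_I = 461/2.
Then q_W = (359 - 461/2)/2 = 257/4.
Price P = 426 - 1179/4 = 525/4.
Willow's profit: (525/4 - 67)·(257/4) = 4128.0625.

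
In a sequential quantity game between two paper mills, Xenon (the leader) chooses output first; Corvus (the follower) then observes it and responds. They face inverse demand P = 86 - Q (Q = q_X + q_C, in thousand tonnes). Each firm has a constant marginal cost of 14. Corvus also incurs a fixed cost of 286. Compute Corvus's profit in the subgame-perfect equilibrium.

38

Solve by backward induction. Given q_X, the follower Corvus maximises π_C = (86 - q_X - q_C)q_C - 14q_C.
Setting the follower's marginal profit to zero, 72 - q_X - 2q_C = 0, i.e. q_C = (72 - q_X)/2.
Xenon substitutes q_C(q_X) into its own profit: π_X = q_X(86 - q_X - (72 - q_X)/2) - 14q_X = (50 - (1/2)q_X)q_X - 14q_X.
The leader's first-order condition 36 - q_X = 0 yields q_X = 36.
Then q_C = (72 - 36)/2 = 18.
Price P = 86 - 54 = 32.
Corvus's profit: (32 - 14)·18 - 286 = 38.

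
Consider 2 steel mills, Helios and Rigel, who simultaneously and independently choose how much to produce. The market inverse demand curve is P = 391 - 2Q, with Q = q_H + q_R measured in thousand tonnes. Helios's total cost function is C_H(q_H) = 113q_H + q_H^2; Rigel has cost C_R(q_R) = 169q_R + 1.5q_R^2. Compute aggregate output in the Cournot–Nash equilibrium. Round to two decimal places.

59.95

Helios's profit: π_H = (391 - 2Q)q_H - (113q_H + q_H²). Setting ∂π_H/∂q_H = 0: 278 - 6q_H - 2(q_R) = 0.
Rigel's first-order condition: 222 - 7q_R - 2(q_H) = 0.
Rearranging gives the reaction functions q_H = (278 - 2q_R)/6 and q_R = (222 - 2q_H)/7.
Solving the pair: q_H = 751/19, q_R = 388/19.
Total output Q = 751/19 + 388/19 = 1139/19.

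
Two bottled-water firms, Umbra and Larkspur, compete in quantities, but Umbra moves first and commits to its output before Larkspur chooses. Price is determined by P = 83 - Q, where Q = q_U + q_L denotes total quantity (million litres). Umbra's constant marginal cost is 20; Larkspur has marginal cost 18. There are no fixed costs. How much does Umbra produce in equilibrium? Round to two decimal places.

Solve by backward induction. Given q_U, the follower Larkspur maximises π_L = (83 - q_U - q_L)q_L - 18q_L.
Follower FOC: 65 - q_U - 2q_L = 0, so q_L(q_U) = (65 - q_U)/2.
Umbra substitutes q_L(q_U) into its own profit: π_U = q_U(83 - q_U - (65 - q_U)/2) - 20q_U = (101/2 - (1/2)q_U)q_U - 20q_U.
Maximising: ∂π_U/∂q_U = 61/2 - q_U = 0, giving q_U = 61/2.
Then q_L = (65 - 61/2)/2 = 69/4.

30.50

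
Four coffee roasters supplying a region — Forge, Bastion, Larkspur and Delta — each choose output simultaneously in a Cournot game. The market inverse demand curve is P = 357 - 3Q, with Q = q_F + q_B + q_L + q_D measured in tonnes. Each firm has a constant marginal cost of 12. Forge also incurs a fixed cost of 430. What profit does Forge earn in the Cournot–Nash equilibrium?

A representative firm's profit is π_i = q_i(357 - 3Q) - 12q_i.
First-order condition (treating rivals' output as given): 345 - 6q_i - 3·Σ_{j≠i} q_j = 0.
With identical firms every q_j equals q_i, so Σ_{j≠i} q_j = 3q_i and 345 = 15q_i, giving q_i = 23.
Price P = 357 - 3·92 = 81.
Forge's profit: (81 - 12)·23 - 430 = 1157.

1157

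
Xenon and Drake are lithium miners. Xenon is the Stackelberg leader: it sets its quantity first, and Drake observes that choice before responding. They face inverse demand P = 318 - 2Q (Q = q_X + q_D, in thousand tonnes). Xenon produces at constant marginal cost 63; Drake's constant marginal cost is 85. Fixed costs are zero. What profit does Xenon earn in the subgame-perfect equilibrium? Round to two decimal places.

4795.56

Solve by backward induction. Given q_X, the follower Drake maximises π_D = (318 - 2q_X - 2q_D)q_D - 85q_D.
Setting the follower's marginal profit to zero, 233 - 2q_X - 4q_D = 0, i.e. q_D = (233 - 2q_X)/4.
The leader anticipates this reaction. Substituting into P = 318 - 2Q gives P = 403/2 - q_X, so π_X = (403/2 - q_X)q_X - 63q_X.
Leader FOC: 277/2 - 2q_X = 0, so q_X = 277/4.
Then q_D = (233 - 2·(277/4))/4 = 189/8.
Price P = 318 - 2·(743/8) = 529/4.
Xenon's profit: (529/4 - 63)·(277/4) = 4795.5625.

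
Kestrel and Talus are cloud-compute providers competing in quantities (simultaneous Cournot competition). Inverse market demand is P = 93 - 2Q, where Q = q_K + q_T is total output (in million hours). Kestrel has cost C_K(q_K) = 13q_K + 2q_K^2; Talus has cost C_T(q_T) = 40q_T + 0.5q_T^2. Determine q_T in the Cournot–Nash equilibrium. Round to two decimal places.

7.33

Kestrel's profit: π_K = (93 - 2Q)q_K - (13q_K + 2q_K²). Setting ∂π_K/∂q_K = 0: 80 - 8q_K - 2(q_T) = 0.
Talus's profit: π_T = (93 - 2Q)q_T - (40q_T + (1/2)q_T²). Setting ∂π_T/∂q_T = 0: 53 - 5q_T - 2(q_K) = 0.
Best responses: q_K = (80 - 2q_T)/8, q_T = (53 - 2q_K)/5.
Solving the pair: q_K = 49/6, q_T = 22/3.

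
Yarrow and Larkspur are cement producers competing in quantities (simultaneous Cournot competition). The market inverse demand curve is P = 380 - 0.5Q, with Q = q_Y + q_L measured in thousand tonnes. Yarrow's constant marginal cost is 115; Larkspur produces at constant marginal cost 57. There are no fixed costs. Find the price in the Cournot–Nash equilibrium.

Yarrow's profit: π_Y = (380 - 0.5Q)q_Y - (115q_Y). Setting ∂π_Y/∂q_Y = 0: 265 - q_Y - (1/2)(q_L) = 0.
Larkspur's first-order condition: 323 - q_L - (1/2)(q_Y) = 0.
So q_Y = (265 - (1/2)q_L) and q_L = (323 - (1/2)q_Y).
Solving the pair: q_Y = 138, q_L = 254.
Total output Q = 392, so price P = 380 - (1/2)·392 = 184.

184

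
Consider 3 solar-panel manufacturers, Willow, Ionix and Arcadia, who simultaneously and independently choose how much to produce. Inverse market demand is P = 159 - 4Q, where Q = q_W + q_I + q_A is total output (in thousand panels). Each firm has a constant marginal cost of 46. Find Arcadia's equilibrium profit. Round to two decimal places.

Each firm earns π_i = (159 - 4Q)q_i - 46q_i.
First-order condition (treating rivals' output as given): 113 - 8q_i - 4·Σ_{j≠i} q_j = 0.
By symmetry each firm produces the same amount; substituting Σ_{j≠i} q_j = 2q_i yields q_i = 113/16.
Price P = 159 - 4·(339/16) = 297/4.
Arcadia's profit: (297/4 - 46)·(113/16) = 199.5156.

199.52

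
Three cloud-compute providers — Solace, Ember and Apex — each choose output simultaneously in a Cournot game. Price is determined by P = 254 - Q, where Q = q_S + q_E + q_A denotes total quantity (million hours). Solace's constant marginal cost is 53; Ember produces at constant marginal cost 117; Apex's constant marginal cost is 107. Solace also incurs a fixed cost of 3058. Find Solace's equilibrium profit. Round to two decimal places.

Solace's profit: π_S = (254 - Q)q_S - (53q_S). Setting ∂π_S/∂q_S = 0: 201 - 2q_S - (q_E + q_A) = 0.
Ember's first-order condition: 137 - 2q_E - (q_S + q_A) = 0.
Apex's profit: π_A = (254 - Q)q_A - (107q_A). Setting ∂π_A/∂q_A = 0: 147 - 2q_A - (q_S + q_E) = 0.
Summing all 3 equations gives 485 − 4Q = 0, hence Q = 485/4.
Back-substituting: q_S = (201 − 485/4) = 319/4, q_E = (137 − 485/4) = 63/4, q_A = (147 − 485/4) = 103/4.
Price P = 254 - 485/4 = 531/4.
Solace's profit: (531/4 - 53)·(319/4) - 3058 = 3302.0625.

3302.06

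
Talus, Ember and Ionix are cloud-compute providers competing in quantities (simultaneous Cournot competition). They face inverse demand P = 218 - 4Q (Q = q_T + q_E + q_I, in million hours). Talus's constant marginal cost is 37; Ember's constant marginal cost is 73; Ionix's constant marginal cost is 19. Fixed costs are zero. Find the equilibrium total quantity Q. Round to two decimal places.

32.81

Talus's profit: π_T = (218 - 4Q)q_T - (37q_T). Setting ∂π_T/∂q_T = 0: 181 - 8q_T - 4(q_E + q_I) = 0.
Ember's first-order condition: 145 - 8q_E - 4(q_T + q_I) = 0.
Ionix's profit: π_I = (218 - 4Q)q_I - (19q_I). Setting ∂π_I/∂q_I = 0: 199 - 8q_I - 4(q_T + q_E) = 0.
Adding the 3 conditions: 525 − 8Q − 8Q = 0, i.e. Q = 525/16.
Back-substituting: q_T = (181 − 525/4)/4 = 199/16, q_E = (145 − 525/4)/4 = 55/16, q_I = (199 − 525/4)/4 = 271/16.
Total output Q = 199/16 + 55/16 + 271/16 = 525/16.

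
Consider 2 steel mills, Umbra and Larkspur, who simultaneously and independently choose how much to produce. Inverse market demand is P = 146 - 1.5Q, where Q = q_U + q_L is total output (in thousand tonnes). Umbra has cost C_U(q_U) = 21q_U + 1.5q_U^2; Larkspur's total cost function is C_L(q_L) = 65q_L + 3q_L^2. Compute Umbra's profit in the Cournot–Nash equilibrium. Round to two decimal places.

1128.07

Umbra's profit: π_U = (146 - 1.5Q)q_U - (21q_U + (3/2)q_U²). Setting ∂π_U/∂q_U = 0: 125 - 6q_U - (3/2)(q_L) = 0.
Larkspur's first-order condition: 81 - 9q_L - (3/2)(q_U) = 0.
Rearranging gives the reaction functions q_U = (125 - (3/2)q_L)/6 and q_L = (81 - (3/2)q_U)/9.
Substituting one into the other gives q_U = 446/23 and q_L = 398/69.
Price P = 146 - (3/2)·(1736/69) = 108.2609.
Umbra's profit: 108.2609·(446/23) - 21·(446/23) - (3/2)(446/23)² = 1128.0681.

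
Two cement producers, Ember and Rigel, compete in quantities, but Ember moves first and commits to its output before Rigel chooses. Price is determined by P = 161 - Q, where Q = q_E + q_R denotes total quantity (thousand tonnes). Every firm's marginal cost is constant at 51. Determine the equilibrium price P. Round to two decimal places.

Solve by backward induction. Given q_E, the follower Rigel maximises π_R = (161 - q_E - q_R)q_R - 51q_R.
∂π_R/∂q_R = 110 - q_E - 2q_R = 0 gives the reaction function q_R = (110 - q_E)/2.
The leader anticipates this reaction. Substituting into P = 161 - Q gives P = 106 - (1/2)q_E, so π_E = (106 - (1/2)q_E)q_E - 51q_E.
The leader's first-order condition 55 - q_E = 0 yields q_E = 55.
Then q_R = (110 - 55)/2 = 55/2.
Total output Q = 165/2, so price P = 161 - 165/2 = 157/2.

78.50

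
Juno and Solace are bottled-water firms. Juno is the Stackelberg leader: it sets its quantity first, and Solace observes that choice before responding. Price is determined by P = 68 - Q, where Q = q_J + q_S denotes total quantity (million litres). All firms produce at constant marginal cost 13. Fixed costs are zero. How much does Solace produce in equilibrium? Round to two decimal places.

13.75

Solve by backward induction. Given q_J, the follower Solace maximises π_S = (68 - q_J - q_S)q_S - 13q_S.
∂π_S/∂q_S = 55 - q_J - 2q_S = 0 gives the reaction function q_S = (55 - q_J)/2.
Juno substitutes q_S(q_J) into its own profit: π_J = q_J(68 - q_J - (55 - q_J)/2) - 13q_J = (81/2 - (1/2)q_J)q_J - 13q_J.
The leader's first-order condition 55/2 - q_J = 0 yields q_J = 55/2.
Then q_S = (55 - 55/2)/2 = 55/4.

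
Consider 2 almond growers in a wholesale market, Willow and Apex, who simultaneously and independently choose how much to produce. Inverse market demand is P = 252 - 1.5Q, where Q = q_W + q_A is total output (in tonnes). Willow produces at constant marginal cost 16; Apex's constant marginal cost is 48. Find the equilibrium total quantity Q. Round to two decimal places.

97.78

Willow's profit: π_W = (252 - 1.5Q)q_W - (16q_W). Setting ∂π_W/∂q_W = 0: 236 - 3q_W - (3/2)(q_A) = 0.
Apex's profit: π_A = (252 - 1.5Q)q_A - (48q_A). Setting ∂π_A/∂q_A = 0: 204 - 3q_A - (3/2)(q_W) = 0.
So q_W = (236 - (3/2)q_A)/3 and q_A = (204 - (3/2)q_W)/3.
Substituting one into the other gives q_W = 536/9 and q_A = 344/9.
Total output Q = 536/9 + 344/9 = 880/9.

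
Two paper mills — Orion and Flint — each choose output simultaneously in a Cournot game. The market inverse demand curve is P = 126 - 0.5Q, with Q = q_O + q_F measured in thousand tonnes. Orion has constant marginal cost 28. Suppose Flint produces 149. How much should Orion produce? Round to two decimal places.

23.50

With the rival's output fixed at 149, Orion's profit is π_O = (126 - (1/2)·149 - (1/2)q_O)q_O - (28q_O) = (103/2 - (1/2)q_O)q_O - (28q_O).
∂π_O/∂q_O = 47/2 - q_O = 0, so q_O = 47/2.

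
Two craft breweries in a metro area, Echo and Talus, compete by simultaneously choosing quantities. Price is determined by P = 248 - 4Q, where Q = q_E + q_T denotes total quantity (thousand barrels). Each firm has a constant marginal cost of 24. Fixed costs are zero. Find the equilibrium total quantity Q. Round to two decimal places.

Each firm earns π_i = (248 - 4Q)q_i - 24q_i.
Setting ∂π_i/∂q_i = 0 with rivals' quantities fixed: 224 - 8q_i - 4q_j = 0.
By symmetry each firm produces the same amount; substituting q_j = q_i yields q_i = 224/12 = 56/3.
Total output Q = 56/3 + 56/3 = 112/3.

37.33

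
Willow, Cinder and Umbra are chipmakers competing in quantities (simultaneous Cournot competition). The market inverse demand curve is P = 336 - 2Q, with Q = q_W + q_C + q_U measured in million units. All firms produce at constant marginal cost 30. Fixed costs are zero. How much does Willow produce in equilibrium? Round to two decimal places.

A representative firm's profit is π_i = q_i(336 - 2Q) - 30q_i.
Setting ∂π_i/∂q_i = 0 with rivals' quantities fixed: 306 - 4q_i - 2·Σ_{j≠i} q_j = 0.
With identical firms every q_j equals q_i, so Σ_{j≠i} q_j = 2q_i and 306 = 8q_i, giving q_i = 153/4.

38.25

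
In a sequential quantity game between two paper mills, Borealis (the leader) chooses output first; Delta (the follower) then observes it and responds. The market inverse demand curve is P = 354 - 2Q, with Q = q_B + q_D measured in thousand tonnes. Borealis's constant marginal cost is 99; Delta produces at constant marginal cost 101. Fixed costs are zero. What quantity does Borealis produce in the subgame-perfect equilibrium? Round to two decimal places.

Solve by backward induction. Given q_B, the follower Delta maximises π_D = (354 - 2q_B - 2q_D)q_D - 101q_D.
∂π_D/∂q_D = 253 - 2q_B - 4q_D = 0 gives the reaction function q_D = (253 - 2q_B)/4.
The leader anticipates this reaction. Substituting into P = 354 - 2Q gives P = 455/2 - q_B, so π_B = (455/2 - q_B)q_B - 99q_B.
The leader's first-order condition 257/2 - 2q_B = 0 yields q_B = 257/4.
Then q_D = (253 - 2·(257/4))/4 = 249/8.

64.25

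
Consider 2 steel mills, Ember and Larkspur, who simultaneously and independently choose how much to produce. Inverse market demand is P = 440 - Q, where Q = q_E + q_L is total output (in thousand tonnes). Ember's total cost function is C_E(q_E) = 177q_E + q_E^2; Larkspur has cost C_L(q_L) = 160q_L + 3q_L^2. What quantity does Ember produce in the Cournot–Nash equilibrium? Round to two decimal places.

58.84

Ember's profit: π_E = (440 - Q)q_E - (177q_E + q_E²). Setting ∂π_E/∂q_E = 0: 263 - 4q_E - (q_L) = 0.
Larkspur's profit: π_L = (440 - Q)q_L - (160q_L + 3q_L²). Setting ∂π_L/∂q_L = 0: 280 - 8q_L - (q_E) = 0.
So q_E = (263 - q_L)/4 and q_L = (280 - q_E)/8.
Substituting one into the other gives q_E = 1824/31 and q_L = 857/31.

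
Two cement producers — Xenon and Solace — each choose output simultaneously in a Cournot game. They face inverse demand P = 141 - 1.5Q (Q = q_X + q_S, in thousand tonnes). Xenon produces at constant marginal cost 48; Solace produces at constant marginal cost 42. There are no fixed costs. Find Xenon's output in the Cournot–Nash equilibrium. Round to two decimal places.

Xenon's profit: π_X = (141 - 1.5Q)q_X - (48q_X). Setting ∂π_X/∂q_X = 0: 93 - 3q_X - (3/2)(q_S) = 0.
Solace's profit: π_S = (141 - 1.5Q)q_S - (42q_S). Setting ∂π_S/∂q_S = 0: 99 - 3q_S - (3/2)(q_X) = 0.
Rearranging gives the reaction functions q_X = (93 - (3/2)q_S)/3 and q_S = (99 - (3/2)q_X)/3.
Solving the pair: q_X = 58/3, q_S = 70/3.

19.33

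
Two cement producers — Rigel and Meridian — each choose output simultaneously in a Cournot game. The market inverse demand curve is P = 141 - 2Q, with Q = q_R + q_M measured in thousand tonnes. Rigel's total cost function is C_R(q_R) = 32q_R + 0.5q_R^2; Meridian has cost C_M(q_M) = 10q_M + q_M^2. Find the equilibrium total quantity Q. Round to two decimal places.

31.88

Rigel's profit: π_R = (141 - 2Q)q_R - (32q_R + (1/2)q_R²). Setting ∂π_R/∂q_R = 0: 109 - 5q_R - 2(q_M) = 0.
Meridian's profit: π_M = (141 - 2Q)q_M - (10q_M + q_M²). Setting ∂π_M/∂q_M = 0: 131 - 6q_M - 2(q_R) = 0.
So q_R = (109 - 2q_M)/5 and q_M = (131 - 2q_R)/6.
Substituting one into the other gives q_R = 196/13 and q_M = 437/26.
Total output Q = 196/13 + 437/26 = 829/26.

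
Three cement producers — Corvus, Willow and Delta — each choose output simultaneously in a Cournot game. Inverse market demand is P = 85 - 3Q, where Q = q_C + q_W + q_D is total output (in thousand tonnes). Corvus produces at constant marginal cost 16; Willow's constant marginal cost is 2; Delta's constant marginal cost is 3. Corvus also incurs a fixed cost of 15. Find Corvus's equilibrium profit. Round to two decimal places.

Corvus's profit: π_C = (85 - 3Q)q_C - (16q_C). Setting ∂π_C/∂q_C = 0: 69 - 6q_C - 3(q_W + q_D) = 0.
Willow's profit: π_W = (85 - 3Q)q_W - (2q_W). Setting ∂π_W/∂q_W = 0: 83 - 6q_W - 3(q_C + q_D) = 0.
Delta's profit: π_D = (85 - 3Q)q_D - (3q_D). Setting ∂π_D/∂q_D = 0: 82 - 6q_D - 3(q_C + q_W) = 0.
Adding the 3 first-order conditions: 234 − 12Q = 0, so Q = 39/2.
Back-substituting: q_C = (69 − 117/2)/3 = 7/2, q_W = (83 − 117/2)/3 = 49/6, q_D = (82 − 117/2)/3 = 47/6.
Price P = 85 - 3·(39/2) = 53/2.
Corvus's profit: (53/2 - 16)·(7/2) - 15 = 87/4.

21.75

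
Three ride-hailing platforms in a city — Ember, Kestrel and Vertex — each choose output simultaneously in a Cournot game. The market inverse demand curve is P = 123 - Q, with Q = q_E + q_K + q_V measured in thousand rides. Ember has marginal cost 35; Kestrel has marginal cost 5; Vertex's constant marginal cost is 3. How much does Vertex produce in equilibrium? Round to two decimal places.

Ember's profit: π_E = (123 - Q)q_E - (35q_E). Setting ∂π_E/∂q_E = 0: 88 - 2q_E - (q_K + q_V) = 0.
Kestrel's profit: π_K = (123 - Q)q_K - (5q_K). Setting ∂π_K/∂q_K = 0: 118 - 2q_K - (q_E + q_V) = 0.
Vertex's profit: π_V = (123 - Q)q_V - (3q_V). Setting ∂π_V/∂q_V = 0: 120 - 2q_V - (q_E + q_K) = 0.
Adding the 3 first-order conditions: 326 − 4Q = 0, so Q = 163/2.
Back-substituting: q_E = (88 − 163/2) = 13/2, q_K = (118 − 163/2) = 73/2, q_V = (120 − 163/2) = 77/2.

38.50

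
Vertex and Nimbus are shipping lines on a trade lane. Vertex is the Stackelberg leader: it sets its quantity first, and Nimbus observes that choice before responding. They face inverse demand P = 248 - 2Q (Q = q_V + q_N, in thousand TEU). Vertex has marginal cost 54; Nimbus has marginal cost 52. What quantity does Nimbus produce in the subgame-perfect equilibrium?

The follower Nimbus best-responds to any q_V: π_N = (248 - 2Q)q_N - 52q_N.
∂π_N/∂q_N = 196 - 2q_V - 4q_N = 0 gives the reaction function q_N = (196 - 2q_V)/4.
The leader anticipates this reaction. Substituting into P = 248 - 2Q gives P = 150 - q_V, so π_V = (150 - q_V)q_V - 54q_V.
Leader FOC: 96 - 2q_V = 0, so q_V = 48.
Then q_N = (196 - 2·48)/4 = 25.

25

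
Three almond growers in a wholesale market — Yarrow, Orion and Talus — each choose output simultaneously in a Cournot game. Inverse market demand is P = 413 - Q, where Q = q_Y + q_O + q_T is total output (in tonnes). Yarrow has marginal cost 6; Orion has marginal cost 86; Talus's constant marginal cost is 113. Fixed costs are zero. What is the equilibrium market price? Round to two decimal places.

Yarrow's profit: π_Y = (413 - Q)q_Y - (6q_Y). Setting ∂π_Y/∂q_Y = 0: 407 - 2q_Y - (q_O + q_T) = 0.
Orion's profit: π_O = (413 - Q)q_O - (86q_O). Setting ∂π_O/∂q_O = 0: 327 - 2q_O - (q_Y + q_T) = 0.
Talus's first-order condition: 300 - 2q_T - (q_Y + q_O) = 0.
Summing all 3 equations gives 1034 − 4Q = 0, hence Q = 517/2.
Back-substituting: q_Y = (407 − 517/2) = 297/2, q_O = (327 − 517/2) = 137/2, q_T = (300 − 517/2) = 83/2.
Total output Q = 517/2, so price P = 413 - 517/2 = 309/2.

154.50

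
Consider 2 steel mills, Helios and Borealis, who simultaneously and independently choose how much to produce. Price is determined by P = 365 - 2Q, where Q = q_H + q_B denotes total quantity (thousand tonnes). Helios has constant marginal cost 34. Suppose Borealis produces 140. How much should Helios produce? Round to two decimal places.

12.75

With the rival's output fixed at 140, Helios's profit is π_H = (365 - 2·140 - 2q_H)q_H - (34q_H) = (85 - 2q_H)q_H - (34q_H).
∂π_H/∂q_H = 51 - 4q_H = 0, so q_H = 51/4.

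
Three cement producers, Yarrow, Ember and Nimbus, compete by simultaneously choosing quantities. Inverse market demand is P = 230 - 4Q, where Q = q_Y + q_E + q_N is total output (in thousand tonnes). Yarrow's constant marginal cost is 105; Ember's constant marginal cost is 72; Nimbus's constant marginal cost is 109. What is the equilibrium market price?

Yarrow's profit: π_Y = (230 - 4Q)q_Y - (105q_Y). Setting ∂π_Y/∂q_Y = 0: 125 - 8q_Y - 4(q_E + q_N) = 0.
Ember's first-order condition: 158 - 8q_E - 4(q_Y + q_N) = 0.
Nimbus's first-order condition: 121 - 8q_N - 4(q_Y + q_E) = 0.
Adding the 3 conditions: 404 − 8Q − 8Q = 0, i.e. Q = 101/4.
Back-substituting: q_Y = (125 − 101)/4 = 6, q_E = (158 − 101)/4 = 57/4, q_N = (121 − 101)/4 = 5.
Total output Q = 101/4, so price P = 230 - 4·(101/4) = 129.

129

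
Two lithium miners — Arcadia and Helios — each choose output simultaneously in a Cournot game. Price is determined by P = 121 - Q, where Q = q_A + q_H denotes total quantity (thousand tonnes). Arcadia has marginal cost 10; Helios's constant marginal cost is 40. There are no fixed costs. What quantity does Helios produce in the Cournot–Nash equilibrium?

17

Arcadia's profit: π_A = (121 - Q)q_A - (10q_A). Setting ∂π_A/∂q_A = 0: 111 - 2q_A - (q_H) = 0.
Helios's first-order condition: 81 - 2q_H - (q_A) = 0.
Rearranging gives the reaction functions q_A = (111 - q_H)/2 and q_H = (81 - q_A)/2.
Solving the pair: q_A = 47, q_H = 17.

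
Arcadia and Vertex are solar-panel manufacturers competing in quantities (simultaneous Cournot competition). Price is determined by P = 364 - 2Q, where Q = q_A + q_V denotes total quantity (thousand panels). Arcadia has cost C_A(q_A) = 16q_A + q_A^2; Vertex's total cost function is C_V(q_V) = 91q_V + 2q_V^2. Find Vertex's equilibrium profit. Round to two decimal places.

1833.40

Arcadia's profit: π_A = (364 - 2Q)q_A - (16q_A + q_A²). Setting ∂π_A/∂q_A = 0: 348 - 6q_A - 2(q_V) = 0.
Vertex's profit: π_V = (364 - 2Q)q_V - (91q_V + 2q_V²). Setting ∂π_V/∂q_V = 0: 273 - 8q_V - 2(q_A) = 0.
Best responses: q_A = (348 - 2q_V)/6, q_V = (273 - 2q_A)/8.
Substituting one into the other gives q_A = 1119/22 and q_V = 471/22.
Price P = 364 - 2·(795/11) = 219.4545.
Vertex's profit: 219.4545·(471/22) - 91·(471/22) - 2(471/22)² = 1833.3967.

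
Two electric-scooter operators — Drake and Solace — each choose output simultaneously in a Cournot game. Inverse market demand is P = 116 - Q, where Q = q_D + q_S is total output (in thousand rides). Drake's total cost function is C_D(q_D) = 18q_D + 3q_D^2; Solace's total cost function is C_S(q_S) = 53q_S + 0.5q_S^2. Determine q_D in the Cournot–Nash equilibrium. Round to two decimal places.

Drake's profit: π_D = (116 - Q)q_D - (18q_D + 3q_D²). Setting ∂π_D/∂q_D = 0: 98 - 8q_D - (q_S) = 0.
Solace's first-order condition: 63 - 3q_S - (q_D) = 0.
Rearranging gives the reaction functions q_D = (98 - q_S)/8 and q_S = (63 - q_D)/3.
Solving the pair: q_D = 231/23, q_S = 406/23.

10.04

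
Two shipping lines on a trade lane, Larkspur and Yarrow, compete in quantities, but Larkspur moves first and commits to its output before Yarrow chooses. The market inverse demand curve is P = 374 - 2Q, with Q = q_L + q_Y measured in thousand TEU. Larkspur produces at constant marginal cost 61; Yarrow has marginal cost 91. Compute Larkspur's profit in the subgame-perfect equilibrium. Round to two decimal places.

7353.06

Solve by backward induction. Given q_L, the follower Yarrow maximises π_Y = (374 - 2q_L - 2q_Y)q_Y - 91q_Y.
Follower FOC: 283 - 2q_L - 4q_Y = 0, so q_Y(q_L) = (283 - 2q_L)/4.
Larkspur substitutes q_Y(q_L) into its own profit: π_L = q_L(374 - 2q_L - (283 - 2q_L)/2) - 61q_L = (465/2 - q_L)q_L - 61q_L.
The leader's first-order condition 343/2 - 2q_L = 0 yields q_L = 343/4.
Then q_Y = (283 - 2·(343/4))/4 = 223/8.
Price P = 374 - 2·(909/8) = 587/4.
Larkspur's profit: (587/4 - 61)·(343/4) = 7353.0625.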